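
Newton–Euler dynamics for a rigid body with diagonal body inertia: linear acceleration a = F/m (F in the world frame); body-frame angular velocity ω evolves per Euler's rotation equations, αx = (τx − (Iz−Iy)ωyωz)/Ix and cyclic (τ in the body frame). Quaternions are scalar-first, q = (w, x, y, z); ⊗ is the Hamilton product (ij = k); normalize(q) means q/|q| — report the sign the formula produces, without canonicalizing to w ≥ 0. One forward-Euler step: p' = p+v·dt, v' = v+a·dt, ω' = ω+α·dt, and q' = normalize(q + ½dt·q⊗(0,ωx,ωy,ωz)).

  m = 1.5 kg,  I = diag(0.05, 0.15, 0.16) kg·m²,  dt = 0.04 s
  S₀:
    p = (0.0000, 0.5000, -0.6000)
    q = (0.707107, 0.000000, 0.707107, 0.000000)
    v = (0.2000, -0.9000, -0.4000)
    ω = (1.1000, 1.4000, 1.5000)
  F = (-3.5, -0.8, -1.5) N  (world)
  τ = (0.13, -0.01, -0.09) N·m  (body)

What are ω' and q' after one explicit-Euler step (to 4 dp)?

ω' = (1.1872, 1.4457, 1.4390)
q' = (0.6866, 0.0367, 0.7261, 0.0057)

α = I⁻¹(τ − ω×Iω) = (2.1800, 1.1433, -1.5250)
ω + α·dt = (1.1872, 1.4457, 1.4390)
q⊗(0,ω) = (-0.9899498, 1.8384782, 0.9899498, 0.2828428)
q' = normalize(q + ½dt·q⊗(0,ω)) = (0.6866, 0.0367, 0.7261, 0.0057)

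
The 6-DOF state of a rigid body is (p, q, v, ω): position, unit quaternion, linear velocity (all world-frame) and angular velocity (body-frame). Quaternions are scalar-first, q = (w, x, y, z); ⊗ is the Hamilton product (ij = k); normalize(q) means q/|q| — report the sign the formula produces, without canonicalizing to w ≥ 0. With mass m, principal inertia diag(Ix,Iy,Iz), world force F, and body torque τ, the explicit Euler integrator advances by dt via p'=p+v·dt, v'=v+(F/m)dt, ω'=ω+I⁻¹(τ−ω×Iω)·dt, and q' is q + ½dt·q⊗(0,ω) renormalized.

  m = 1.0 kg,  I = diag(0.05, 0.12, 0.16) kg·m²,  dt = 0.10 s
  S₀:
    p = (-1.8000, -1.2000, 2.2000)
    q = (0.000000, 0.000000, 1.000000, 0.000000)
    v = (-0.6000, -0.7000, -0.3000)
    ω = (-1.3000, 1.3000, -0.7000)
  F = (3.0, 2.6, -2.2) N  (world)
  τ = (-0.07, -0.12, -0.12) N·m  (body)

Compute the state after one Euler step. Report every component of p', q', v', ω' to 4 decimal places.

p' = (-1.8600, -1.2700, 2.1700)
q' = (-0.0647, -0.0348, 0.9952, 0.0647)
v' = (-0.3000, -0.4400, -0.5200)
ω' = (-1.3672, 1.2834, -0.7011)

precession coupling ω×(Iω) = (-0.0364, -0.1001, -0.1183)
α = I⁻¹(τ − ω×Iω) = (-0.6720, -0.1658, -0.0106)
ω + α·dt = (-1.3672, 1.2834, -0.7011)
q⊗(0,ω) = (-1.3000000, -0.7000000, 0.0000000, 1.3000000)
q' = normalize(q + ½dt·q⊗(0,ω)) = (-0.0647, -0.0348, 0.9952, 0.0647)
new position p' = (-1.8600, -1.2700, 2.1700)
new velocity v' = (-0.3000, -0.4400, -0.5200)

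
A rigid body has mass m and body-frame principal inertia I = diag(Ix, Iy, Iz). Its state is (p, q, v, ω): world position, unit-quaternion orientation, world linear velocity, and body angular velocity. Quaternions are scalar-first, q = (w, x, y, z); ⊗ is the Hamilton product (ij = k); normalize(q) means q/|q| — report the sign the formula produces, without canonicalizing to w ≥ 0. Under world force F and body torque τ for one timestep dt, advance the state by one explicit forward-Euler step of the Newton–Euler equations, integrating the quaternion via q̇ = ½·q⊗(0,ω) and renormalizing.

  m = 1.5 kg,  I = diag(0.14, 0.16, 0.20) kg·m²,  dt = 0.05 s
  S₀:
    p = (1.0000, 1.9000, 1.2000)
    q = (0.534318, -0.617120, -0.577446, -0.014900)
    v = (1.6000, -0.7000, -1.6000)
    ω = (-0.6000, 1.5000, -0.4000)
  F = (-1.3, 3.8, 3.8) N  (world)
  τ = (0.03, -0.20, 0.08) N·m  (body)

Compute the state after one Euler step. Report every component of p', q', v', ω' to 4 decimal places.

linear accel F/m = (-0.8667, 2.5333, 2.5333)
p + v·dt = (1.0800, 1.8650, 1.1200)
v + (F/m)dt = (1.5567, -0.5733, -1.4733)
gyro term ω×Iω = (-0.0240, -0.0144, -0.0180)
α = I⁻¹(τ − ω×Iω) = (0.3857, -1.1600, 0.4900)
ω' = ω + α·dt = (-0.5807, 1.4420, -0.3755)
q⊗(0,ω) = (0.4899370, -0.0672624, 0.5635690, -1.4858748)
q' = normalize(q + ½dt·q⊗(0,ω)) = (0.5461, -0.6183, -0.5629, -0.0520)

p' = (1.0800, 1.8650, 1.1200)
q' = (0.5461, -0.6183, -0.5629, -0.0520)
v' = (1.5567, -0.5733, -1.4733)
ω' = (-0.5807, 1.4420, -0.3755)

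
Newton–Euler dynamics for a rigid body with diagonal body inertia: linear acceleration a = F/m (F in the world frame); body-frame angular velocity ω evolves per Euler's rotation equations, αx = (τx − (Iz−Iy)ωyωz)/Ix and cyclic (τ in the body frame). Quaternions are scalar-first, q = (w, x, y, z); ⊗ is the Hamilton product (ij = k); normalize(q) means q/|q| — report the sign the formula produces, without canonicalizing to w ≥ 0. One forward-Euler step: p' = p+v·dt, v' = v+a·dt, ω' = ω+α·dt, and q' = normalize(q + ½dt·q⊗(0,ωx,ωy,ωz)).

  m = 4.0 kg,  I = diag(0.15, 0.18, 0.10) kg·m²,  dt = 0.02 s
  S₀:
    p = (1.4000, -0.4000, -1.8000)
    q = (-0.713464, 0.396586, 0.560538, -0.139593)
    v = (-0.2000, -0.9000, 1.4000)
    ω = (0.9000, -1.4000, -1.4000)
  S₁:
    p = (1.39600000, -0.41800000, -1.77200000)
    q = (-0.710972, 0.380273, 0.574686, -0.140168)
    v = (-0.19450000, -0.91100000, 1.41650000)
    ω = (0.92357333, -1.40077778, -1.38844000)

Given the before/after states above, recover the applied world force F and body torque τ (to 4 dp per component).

F = (1.1000, -2.2000, 3.3000)
τ = (0.0200, -0.0700, 0.0200)

ω₁ − ω₀ = (0.02357333, -0.00077778, 0.01156000)
I·α + gyro = (0.0200, -0.0700, 0.0200)
v₁ − v₀ = (0.00550000, -0.01100000, 0.01650000)
applied force F = (1.1000, -2.2000, 3.3000)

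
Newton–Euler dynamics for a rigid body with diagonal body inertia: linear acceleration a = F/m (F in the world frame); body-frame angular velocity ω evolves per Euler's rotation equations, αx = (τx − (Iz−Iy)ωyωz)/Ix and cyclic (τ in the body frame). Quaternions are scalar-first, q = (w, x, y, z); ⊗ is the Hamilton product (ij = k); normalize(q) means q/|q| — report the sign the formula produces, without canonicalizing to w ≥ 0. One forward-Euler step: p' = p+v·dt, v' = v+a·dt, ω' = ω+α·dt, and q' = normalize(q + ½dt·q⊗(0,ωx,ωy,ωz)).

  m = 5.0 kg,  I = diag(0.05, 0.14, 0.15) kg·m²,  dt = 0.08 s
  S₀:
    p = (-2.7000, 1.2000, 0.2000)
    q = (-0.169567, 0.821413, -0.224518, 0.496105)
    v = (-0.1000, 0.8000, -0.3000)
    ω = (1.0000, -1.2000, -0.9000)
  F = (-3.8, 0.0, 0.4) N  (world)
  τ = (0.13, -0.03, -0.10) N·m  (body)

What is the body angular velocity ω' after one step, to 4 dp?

gyro term ω×Iω = (0.0108, 0.0900, -0.1080)
angular accel α = (2.3840, -0.8571, 0.0533)
ω' = ω + α·dt = (1.1907, -1.2686, -0.8957)

ω' = (1.1907, -1.2686, -0.8957)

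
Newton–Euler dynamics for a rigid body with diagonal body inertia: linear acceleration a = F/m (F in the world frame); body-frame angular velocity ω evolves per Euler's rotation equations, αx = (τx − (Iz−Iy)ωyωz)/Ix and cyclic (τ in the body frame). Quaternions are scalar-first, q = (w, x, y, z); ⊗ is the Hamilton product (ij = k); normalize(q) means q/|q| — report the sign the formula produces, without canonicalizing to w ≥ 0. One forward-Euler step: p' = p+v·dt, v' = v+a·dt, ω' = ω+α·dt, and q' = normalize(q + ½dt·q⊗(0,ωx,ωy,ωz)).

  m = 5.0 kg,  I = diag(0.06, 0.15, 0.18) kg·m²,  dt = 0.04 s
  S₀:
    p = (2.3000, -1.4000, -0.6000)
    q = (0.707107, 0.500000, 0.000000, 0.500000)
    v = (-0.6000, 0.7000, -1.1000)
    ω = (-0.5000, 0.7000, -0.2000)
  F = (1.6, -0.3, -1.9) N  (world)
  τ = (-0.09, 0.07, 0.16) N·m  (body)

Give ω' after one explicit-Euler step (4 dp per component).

ω' = (-0.5572, 0.7219, -0.1574)

ω×(Iω) gyroscopic = (-0.0042, -0.0120, -0.0315)
α = I⁻¹(τ − ω×Iω) = (-1.4300, 0.5467, 1.0639)
ω + α·dt = (-0.5572, 0.7219, -0.1574)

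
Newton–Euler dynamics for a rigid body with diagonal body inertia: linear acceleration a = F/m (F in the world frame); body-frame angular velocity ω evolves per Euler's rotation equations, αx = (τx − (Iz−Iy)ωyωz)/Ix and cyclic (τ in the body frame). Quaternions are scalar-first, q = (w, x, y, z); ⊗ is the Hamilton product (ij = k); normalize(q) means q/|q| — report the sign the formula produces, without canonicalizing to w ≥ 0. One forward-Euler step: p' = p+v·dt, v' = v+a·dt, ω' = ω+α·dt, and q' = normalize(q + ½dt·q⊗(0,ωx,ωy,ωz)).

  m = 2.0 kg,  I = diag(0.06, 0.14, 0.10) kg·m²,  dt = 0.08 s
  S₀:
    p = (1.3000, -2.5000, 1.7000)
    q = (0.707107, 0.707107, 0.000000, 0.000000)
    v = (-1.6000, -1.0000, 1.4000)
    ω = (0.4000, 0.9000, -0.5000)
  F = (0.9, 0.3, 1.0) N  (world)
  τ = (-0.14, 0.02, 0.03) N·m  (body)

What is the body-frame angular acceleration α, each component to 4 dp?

ω×(Iω) gyroscopic = (0.0180, 0.0080, 0.0288)
(τ − ω×Iω)/I = (-2.6333, 0.0857, 0.0120)

α = (-2.6333, 0.0857, 0.0120)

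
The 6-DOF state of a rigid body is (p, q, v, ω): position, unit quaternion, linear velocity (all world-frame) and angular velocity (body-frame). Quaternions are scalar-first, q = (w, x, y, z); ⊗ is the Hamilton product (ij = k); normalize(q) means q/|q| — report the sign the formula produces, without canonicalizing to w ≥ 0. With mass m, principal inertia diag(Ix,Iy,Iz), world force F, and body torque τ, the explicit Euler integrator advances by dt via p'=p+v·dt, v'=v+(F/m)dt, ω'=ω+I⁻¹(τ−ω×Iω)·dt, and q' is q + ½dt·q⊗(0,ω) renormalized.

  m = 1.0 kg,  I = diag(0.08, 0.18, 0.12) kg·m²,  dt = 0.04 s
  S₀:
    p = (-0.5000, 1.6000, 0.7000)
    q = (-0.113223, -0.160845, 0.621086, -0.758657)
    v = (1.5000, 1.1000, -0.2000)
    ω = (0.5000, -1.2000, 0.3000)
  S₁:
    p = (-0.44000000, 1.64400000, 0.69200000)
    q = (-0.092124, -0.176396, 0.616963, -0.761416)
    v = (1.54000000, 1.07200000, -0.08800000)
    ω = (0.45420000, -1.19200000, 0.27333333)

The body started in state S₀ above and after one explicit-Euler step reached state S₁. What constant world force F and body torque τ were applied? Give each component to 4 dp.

F = (1.0000, -0.7000, 2.8000)
τ = (-0.0700, 0.0300, -0.1400)

Δω = ω₁−ω₀ = (-0.04580000, 0.00800000, -0.02666667)
gyro term ω₀×Iω₀ = (0.0216, -0.0060, -0.0600)
τ = I·(Δω/dt) + ω₀×(Iω₀) = (-0.0700, 0.0300, -0.1400)
Δv = v₁−v₀ = (0.04000000, -0.02800000, 0.11200000)
F = m·Δv/dt = (1.0000, -0.7000, 2.8000)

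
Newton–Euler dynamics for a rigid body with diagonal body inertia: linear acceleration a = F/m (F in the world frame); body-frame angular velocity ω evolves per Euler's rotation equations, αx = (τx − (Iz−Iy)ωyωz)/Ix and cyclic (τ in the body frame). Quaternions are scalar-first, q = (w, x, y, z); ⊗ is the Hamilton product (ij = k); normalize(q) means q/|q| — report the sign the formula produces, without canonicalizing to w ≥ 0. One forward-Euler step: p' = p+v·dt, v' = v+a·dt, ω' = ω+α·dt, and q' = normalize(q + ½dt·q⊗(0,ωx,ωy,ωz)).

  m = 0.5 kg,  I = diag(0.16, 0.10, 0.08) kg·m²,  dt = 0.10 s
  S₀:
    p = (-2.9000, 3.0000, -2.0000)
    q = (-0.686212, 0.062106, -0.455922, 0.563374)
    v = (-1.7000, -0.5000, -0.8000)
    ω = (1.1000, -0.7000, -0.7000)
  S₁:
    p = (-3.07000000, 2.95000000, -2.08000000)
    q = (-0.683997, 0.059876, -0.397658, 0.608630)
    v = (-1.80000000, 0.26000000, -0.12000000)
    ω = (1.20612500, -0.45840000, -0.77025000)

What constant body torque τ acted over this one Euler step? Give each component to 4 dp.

Δω = ω₁−ω₀ = (0.10612500, 0.24160000, -0.07025000)
ω₀×(Iω₀) = (-0.0098, -0.0616, 0.0462)
τ = I·(Δω/dt) + ω₀×(Iω₀) = (0.1600, 0.1800, -0.0100)

τ = (0.1600, 0.1800, -0.0100)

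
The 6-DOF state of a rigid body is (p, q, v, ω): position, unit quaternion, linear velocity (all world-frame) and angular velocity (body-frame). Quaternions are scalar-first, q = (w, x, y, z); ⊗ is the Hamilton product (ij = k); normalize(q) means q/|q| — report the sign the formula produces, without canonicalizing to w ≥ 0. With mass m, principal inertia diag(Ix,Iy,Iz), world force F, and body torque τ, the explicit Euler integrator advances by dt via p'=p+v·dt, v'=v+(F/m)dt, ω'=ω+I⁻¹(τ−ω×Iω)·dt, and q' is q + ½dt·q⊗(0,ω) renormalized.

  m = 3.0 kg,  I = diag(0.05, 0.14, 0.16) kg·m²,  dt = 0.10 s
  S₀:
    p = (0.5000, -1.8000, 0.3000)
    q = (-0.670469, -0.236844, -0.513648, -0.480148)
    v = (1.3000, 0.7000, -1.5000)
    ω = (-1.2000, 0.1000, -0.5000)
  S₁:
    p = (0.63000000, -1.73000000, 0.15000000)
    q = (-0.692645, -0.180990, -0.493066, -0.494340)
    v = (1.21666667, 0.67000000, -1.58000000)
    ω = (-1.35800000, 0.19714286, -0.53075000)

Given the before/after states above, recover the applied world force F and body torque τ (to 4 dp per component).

Δv = v₁−v₀ = (-0.08333333, -0.03000000, -0.08000000)
F = m·Δv/dt = (-2.5000, -0.9000, -2.4000)
ω₁ − ω₀ = (-0.15800000, 0.09714286, -0.03075000)
precession coupling = (-0.0010, -0.0660, -0.0108)
I·α + gyro = (-0.0800, 0.0700, -0.0600)

F = (-2.5000, -0.9000, -2.4000)
τ = (-0.0800, 0.0700, -0.0600)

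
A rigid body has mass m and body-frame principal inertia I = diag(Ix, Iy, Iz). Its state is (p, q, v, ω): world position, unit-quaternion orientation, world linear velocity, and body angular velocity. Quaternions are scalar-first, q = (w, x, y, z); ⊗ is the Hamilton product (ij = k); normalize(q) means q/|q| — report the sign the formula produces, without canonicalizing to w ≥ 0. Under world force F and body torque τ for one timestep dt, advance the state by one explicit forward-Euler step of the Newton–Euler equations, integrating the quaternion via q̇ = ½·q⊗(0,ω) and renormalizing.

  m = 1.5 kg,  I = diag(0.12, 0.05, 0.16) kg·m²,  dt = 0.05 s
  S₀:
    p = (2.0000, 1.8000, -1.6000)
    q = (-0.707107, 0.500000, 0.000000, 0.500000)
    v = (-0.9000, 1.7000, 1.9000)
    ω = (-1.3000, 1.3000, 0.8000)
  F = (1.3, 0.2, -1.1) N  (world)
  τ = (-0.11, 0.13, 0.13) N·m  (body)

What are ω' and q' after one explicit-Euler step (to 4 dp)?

ω' = (-1.3935, 1.3884, 0.8037)
q' = (-0.7000, 0.5061, -0.0492, 0.5015)

angular accel α = (-1.8700, 1.7680, 0.0731)
ω + α·dt = (-1.3935, 1.3884, 0.8037)
q⊗(0,ω) = (0.2500000, 0.2692391, -1.9692391, 0.0843144)
updated quaternion q' = (-0.7000, 0.5061, -0.0492, 0.5015)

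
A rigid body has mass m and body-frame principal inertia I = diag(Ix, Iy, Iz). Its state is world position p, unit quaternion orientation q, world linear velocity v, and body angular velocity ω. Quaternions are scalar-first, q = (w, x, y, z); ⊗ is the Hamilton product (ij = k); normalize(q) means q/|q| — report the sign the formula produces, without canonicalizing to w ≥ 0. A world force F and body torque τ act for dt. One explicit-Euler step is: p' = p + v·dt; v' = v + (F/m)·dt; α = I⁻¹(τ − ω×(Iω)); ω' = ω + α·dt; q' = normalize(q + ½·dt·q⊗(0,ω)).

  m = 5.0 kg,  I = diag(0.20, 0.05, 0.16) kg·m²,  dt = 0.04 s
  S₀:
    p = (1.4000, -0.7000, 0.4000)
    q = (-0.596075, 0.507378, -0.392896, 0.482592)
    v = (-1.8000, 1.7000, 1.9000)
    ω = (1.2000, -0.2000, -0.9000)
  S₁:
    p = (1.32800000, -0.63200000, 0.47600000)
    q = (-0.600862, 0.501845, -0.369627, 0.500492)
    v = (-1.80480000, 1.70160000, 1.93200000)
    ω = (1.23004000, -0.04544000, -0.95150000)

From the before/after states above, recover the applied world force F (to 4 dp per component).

F = (-0.6000, 0.2000, 4.0000)

v₁ − v₀ = (-0.00480000, 0.00160000, 0.03200000)
m·(v₁−v₀)/dt = (-0.6000, 0.2000, 4.0000)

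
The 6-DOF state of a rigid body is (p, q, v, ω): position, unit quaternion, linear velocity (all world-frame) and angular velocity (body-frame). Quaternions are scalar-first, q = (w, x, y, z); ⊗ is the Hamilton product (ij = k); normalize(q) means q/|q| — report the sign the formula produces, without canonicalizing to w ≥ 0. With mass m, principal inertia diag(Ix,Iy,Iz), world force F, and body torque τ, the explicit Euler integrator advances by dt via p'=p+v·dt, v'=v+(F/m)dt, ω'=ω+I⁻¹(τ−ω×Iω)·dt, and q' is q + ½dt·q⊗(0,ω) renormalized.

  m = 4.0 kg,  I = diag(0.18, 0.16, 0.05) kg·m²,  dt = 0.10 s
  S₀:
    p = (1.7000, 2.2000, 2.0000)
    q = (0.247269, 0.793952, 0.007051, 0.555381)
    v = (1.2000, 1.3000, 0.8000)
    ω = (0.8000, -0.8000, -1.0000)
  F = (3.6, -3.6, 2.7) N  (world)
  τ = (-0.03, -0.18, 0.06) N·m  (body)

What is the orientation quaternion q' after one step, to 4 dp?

q' = (0.2429, 0.8234, 0.0589, 0.5095)

Hamilton product q⊗(0,ω) = (-0.0741398, 0.6350690, 1.0404416, -0.8880714)
q' = normalize(q + ½dt·q⊗(0,ω)) = (0.2429, 0.8234, 0.0589, 0.5095)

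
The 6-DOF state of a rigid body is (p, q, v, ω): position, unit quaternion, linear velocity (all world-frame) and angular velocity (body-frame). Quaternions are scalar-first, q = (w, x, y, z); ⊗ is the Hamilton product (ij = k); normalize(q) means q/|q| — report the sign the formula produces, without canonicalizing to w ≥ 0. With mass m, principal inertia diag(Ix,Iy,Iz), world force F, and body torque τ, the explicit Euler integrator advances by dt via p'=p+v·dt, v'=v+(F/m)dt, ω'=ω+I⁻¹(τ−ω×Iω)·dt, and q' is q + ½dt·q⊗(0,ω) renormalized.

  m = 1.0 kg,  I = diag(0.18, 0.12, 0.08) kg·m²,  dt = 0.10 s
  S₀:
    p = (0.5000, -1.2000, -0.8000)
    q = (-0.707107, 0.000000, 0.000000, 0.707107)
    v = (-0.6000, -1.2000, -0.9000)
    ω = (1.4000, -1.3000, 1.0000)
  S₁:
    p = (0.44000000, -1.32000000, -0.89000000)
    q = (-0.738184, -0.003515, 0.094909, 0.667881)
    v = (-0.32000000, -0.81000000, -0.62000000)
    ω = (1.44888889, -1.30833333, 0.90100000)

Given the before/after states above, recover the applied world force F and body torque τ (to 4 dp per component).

F = (2.8000, 3.9000, 2.8000)
τ = (0.1400, 0.1300, 0.0300)

rate change Δω = (0.04888889, -0.00833333, -0.09900000)
I·α + gyro = (0.1400, 0.1300, 0.0300)
v₁ − v₀ = (0.28000000, 0.39000000, 0.28000000)
applied force F = (2.8000, 3.9000, 2.8000)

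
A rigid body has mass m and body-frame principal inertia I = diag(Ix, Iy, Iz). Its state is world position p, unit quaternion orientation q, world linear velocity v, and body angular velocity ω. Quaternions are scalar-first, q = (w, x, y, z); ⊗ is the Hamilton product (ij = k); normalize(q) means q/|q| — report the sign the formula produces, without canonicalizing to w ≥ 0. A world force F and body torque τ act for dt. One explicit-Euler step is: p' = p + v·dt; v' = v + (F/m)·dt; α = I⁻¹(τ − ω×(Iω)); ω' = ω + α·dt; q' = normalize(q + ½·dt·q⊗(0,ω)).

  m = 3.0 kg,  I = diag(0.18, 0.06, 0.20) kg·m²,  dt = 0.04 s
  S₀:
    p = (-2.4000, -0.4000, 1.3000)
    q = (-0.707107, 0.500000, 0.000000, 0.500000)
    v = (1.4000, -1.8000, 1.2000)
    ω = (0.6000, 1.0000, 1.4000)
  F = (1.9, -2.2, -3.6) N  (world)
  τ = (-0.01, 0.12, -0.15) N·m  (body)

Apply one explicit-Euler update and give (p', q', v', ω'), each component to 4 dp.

p' = (-2.3440, -0.4720, 1.3480)
q' = (-0.7266, 0.4812, -0.0221, 0.4899)
v' = (1.4253, -1.8293, 1.1520)
ω' = (0.5542, 1.0912, 1.3844)

angular accel α = (-1.1444, 2.2800, -0.3900)
new body rate ω' = (0.5542, 1.0912, 1.3844)
2q̇ = q⊗(0,ω) = (-1.0000000, -0.9242642, -1.1071070, -0.4899498)
q + ½dt·q⊗(0,ω), renormalized = (-0.7266, 0.4812, -0.0221, 0.4899)
a = F/m = (0.6333, -0.7333, -1.2000)
new position p' = (-2.3440, -0.4720, 1.3480)
v + (F/m)dt = (1.4253, -1.8293, 1.1520)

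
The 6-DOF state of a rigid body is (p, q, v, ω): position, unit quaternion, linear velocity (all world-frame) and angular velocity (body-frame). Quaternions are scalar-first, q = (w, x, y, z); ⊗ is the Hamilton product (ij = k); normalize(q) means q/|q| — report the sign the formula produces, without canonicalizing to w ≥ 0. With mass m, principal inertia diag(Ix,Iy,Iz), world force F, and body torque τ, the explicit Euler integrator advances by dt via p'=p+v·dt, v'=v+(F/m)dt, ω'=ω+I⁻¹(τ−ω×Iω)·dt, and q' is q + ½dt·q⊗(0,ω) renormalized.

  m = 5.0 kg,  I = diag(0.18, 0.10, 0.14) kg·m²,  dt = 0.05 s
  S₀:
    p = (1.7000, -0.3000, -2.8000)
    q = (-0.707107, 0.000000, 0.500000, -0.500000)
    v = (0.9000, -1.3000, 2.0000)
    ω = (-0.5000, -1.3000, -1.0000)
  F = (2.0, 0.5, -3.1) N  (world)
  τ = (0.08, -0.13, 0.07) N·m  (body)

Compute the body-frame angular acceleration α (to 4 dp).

α = (0.1556, -1.5000, 0.8714)

gyro term ω×Iω = (0.0520, 0.0200, -0.0520)
α = I⁻¹(τ − ω×Iω) = (0.1556, -1.5000, 0.8714)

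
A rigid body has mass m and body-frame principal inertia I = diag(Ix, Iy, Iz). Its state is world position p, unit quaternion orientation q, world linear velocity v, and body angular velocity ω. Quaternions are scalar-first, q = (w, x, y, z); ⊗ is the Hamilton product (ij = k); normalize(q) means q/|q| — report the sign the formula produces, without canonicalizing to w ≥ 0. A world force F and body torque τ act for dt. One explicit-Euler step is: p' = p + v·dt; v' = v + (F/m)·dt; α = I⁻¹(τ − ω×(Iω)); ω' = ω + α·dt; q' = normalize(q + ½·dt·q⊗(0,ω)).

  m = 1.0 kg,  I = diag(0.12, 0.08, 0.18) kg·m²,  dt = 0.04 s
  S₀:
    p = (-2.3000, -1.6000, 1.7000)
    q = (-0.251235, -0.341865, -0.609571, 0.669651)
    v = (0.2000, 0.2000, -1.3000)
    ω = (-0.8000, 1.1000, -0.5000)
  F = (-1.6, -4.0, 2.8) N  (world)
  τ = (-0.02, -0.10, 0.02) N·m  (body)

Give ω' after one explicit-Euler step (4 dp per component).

ω' = (-0.7883, 1.0620, -0.5034)

ω×(Iω) gyroscopic = (-0.0550, -0.0240, 0.0352)
angular accel α = (0.2917, -0.9500, -0.0844)
ω' = ω + α·dt = (-0.7883, 1.0620, -0.5034)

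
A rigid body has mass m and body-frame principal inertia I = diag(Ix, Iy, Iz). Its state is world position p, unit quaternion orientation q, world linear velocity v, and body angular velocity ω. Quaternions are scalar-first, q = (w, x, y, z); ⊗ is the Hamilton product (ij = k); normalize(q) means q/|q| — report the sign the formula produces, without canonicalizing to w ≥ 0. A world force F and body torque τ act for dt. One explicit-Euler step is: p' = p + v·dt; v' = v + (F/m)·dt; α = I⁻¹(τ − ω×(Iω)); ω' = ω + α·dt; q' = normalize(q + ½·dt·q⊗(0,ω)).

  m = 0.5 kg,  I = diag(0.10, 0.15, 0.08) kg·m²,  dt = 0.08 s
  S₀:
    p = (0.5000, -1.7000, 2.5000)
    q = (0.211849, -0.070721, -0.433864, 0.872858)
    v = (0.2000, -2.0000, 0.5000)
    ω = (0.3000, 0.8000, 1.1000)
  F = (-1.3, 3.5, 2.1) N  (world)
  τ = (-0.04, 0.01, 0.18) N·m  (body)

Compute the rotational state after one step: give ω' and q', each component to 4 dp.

ω' = (0.3173, 0.8018, 1.2680)
q' = (0.1879, -0.1150, -0.4129, 0.8838)

angular accel α = (0.2160, 0.0227, 2.1000)
new body rate ω' = (0.3173, 0.8018, 1.2680)
2q̇ = q⊗(0,ω) = (-0.5918363, -1.1119821, 0.5091297, 0.3066163)
q' = normalize(q + ½dt·q⊗(0,ω)) = (0.1879, -0.1150, -0.4129, 0.8838)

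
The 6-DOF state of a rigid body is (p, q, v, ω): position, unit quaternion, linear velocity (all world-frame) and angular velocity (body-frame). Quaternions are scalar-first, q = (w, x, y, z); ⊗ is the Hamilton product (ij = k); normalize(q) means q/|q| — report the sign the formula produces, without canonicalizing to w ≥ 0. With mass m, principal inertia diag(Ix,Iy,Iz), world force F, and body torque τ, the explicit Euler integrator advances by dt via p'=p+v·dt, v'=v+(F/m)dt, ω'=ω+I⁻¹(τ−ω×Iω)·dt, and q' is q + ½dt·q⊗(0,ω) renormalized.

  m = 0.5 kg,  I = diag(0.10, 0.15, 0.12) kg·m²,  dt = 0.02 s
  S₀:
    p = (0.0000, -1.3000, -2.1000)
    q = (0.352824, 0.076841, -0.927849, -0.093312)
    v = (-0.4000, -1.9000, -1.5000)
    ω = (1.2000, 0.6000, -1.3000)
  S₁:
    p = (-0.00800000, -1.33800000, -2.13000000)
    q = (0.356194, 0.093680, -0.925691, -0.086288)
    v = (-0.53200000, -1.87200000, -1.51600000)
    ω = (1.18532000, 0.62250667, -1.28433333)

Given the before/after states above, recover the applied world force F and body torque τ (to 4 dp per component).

ω₁ − ω₀ = (-0.01468000, 0.02250667, 0.01566667)
precession coupling = (0.0234, 0.0312, 0.0360)
I·α + gyro = (-0.0500, 0.2000, 0.1300)
Δv = v₁−v₀ = (-0.13200000, 0.02800000, -0.01600000)
m·(v₁−v₀)/dt = (-3.3000, 0.7000, -0.4000)

F = (-3.3000, 0.7000, -0.4000)
τ = (-0.0500, 0.2000, 0.1300)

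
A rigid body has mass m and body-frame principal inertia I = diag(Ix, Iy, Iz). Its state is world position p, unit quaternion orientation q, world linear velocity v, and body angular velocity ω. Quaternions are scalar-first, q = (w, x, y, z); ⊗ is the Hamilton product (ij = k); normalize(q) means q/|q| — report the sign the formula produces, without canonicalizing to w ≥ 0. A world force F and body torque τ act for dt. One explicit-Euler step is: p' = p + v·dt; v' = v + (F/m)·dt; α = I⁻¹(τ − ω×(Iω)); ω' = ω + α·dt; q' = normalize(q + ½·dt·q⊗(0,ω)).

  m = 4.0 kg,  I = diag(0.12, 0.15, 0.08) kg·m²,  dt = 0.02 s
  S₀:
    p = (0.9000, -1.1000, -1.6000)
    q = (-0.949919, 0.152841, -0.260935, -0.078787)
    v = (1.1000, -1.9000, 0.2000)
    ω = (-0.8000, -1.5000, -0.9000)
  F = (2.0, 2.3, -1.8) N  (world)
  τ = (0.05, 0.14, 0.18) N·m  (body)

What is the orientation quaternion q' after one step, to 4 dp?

2q̇ = q⊗(0,ω) = (-0.3400380, 0.8765962, 1.6254650, 0.4169176)
q' = normalize(q + ½dt·q⊗(0,ω)) = (-0.9531, 0.1616, -0.2446, -0.0746)

q' = (-0.9531, 0.1616, -0.2446, -0.0746)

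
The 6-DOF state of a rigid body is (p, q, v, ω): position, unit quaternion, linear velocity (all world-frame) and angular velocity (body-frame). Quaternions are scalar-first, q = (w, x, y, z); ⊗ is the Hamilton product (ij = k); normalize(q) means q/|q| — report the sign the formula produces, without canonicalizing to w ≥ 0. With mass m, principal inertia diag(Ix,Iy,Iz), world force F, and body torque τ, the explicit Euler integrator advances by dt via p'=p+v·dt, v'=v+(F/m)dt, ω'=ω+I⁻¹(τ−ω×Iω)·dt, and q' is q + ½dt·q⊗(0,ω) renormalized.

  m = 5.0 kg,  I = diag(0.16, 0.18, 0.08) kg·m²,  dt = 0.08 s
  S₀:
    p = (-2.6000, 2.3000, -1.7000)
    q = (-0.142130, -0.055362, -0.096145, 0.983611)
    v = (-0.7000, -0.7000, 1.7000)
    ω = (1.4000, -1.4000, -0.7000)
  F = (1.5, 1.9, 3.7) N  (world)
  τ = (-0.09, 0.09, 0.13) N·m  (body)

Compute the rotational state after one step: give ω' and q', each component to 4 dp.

ω×(Iω) gyroscopic = (-0.0980, -0.0784, -0.0392)
(τ − ω×Iω)/I = (0.0500, 0.9356, 2.1150)
ω' = ω + α·dt = (1.4040, -1.3252, -0.5308)
q⊗(0,ω) = (0.6314315, 1.2453749, 1.5372840, 0.3116008)
updated quaternion q' = (-0.1165, -0.0055, -0.0345, 0.9926)

ω' = (1.4040, -1.3252, -0.5308)
q' = (-0.1165, -0.0055, -0.0345, 0.9926)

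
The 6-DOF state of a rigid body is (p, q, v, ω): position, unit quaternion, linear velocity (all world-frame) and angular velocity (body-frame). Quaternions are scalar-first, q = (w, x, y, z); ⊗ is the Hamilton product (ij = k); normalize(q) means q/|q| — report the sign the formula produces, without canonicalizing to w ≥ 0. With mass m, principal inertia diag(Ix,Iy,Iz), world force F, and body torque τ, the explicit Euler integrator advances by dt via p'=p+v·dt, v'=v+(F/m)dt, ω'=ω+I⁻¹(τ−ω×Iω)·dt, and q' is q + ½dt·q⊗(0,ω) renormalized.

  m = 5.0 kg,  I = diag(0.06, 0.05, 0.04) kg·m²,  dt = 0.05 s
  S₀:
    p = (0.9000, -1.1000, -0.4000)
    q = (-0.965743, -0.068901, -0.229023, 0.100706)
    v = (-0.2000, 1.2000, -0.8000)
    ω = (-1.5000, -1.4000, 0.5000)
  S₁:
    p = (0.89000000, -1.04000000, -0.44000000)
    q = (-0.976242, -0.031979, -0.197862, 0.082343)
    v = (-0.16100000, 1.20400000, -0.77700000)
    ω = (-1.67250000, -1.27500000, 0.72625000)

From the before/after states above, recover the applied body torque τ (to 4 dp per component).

τ = (-0.2000, 0.1100, 0.1600)

ω₁ − ω₀ = (-0.17250000, 0.12500000, 0.22625000)
applied torque τ = (-0.2000, 0.1100, 0.1600)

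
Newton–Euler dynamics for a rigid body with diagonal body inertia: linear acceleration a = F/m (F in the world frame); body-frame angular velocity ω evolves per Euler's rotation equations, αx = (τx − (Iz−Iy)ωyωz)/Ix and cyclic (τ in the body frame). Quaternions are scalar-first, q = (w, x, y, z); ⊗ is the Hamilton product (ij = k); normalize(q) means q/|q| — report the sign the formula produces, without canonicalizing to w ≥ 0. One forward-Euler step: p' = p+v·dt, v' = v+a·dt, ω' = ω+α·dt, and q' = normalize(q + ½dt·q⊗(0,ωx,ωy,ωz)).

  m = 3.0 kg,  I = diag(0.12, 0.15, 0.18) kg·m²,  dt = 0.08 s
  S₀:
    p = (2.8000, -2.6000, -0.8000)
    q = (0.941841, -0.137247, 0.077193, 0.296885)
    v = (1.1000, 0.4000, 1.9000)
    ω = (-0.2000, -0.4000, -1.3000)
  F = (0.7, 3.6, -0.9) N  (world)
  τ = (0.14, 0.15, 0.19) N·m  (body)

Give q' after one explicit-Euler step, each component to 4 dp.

2q̇ = q⊗(0,ω) = (0.3893783, -0.1699651, -0.6145345, -1.1540559)
q + ½dt·q⊗(0,ω), renormalized = (0.9560, -0.1438, 0.0525, 0.2503)

q' = (0.9560, -0.1438, 0.0525, 0.2503)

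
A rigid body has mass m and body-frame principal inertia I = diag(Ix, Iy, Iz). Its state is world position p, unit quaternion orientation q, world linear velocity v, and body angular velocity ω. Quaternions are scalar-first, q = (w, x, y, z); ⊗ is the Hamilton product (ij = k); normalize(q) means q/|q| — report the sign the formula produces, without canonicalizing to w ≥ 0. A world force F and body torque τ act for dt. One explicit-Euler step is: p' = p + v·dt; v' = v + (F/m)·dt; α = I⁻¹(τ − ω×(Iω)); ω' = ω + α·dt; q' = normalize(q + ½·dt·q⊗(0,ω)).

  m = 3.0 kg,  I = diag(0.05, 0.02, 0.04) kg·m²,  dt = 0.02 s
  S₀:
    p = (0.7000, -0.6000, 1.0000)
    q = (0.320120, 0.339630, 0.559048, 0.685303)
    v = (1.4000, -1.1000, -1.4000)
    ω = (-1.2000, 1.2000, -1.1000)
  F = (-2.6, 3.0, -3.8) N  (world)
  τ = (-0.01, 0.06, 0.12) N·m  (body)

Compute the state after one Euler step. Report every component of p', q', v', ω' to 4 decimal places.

a = F/m = (-0.8667, 1.0000, -1.2667)
p + v·dt = (0.7280, -0.6220, 0.9720)
new velocity v' = (1.3827, -1.0800, -1.4253)
precession coupling ω×(Iω) = (-0.0264, 0.0132, 0.0432)
(τ − ω×Iω)/I = (0.3280, 2.3400, 1.9200)
ω + α·dt = (-1.1934, 1.2468, -1.0616)
2q̇ = q⊗(0,ω) = (0.4905317, -1.8214604, -0.0646266, 0.7262816)
q + ½dt·q⊗(0,ω), renormalized = (0.3250, 0.3213, 0.5583, 0.6924)

p' = (0.7280, -0.6220, 0.9720)
q' = (0.3250, 0.3213, 0.5583, 0.6924)
v' = (1.3827, -1.0800, -1.4253)
ω' = (-1.1934, 1.2468, -1.0616)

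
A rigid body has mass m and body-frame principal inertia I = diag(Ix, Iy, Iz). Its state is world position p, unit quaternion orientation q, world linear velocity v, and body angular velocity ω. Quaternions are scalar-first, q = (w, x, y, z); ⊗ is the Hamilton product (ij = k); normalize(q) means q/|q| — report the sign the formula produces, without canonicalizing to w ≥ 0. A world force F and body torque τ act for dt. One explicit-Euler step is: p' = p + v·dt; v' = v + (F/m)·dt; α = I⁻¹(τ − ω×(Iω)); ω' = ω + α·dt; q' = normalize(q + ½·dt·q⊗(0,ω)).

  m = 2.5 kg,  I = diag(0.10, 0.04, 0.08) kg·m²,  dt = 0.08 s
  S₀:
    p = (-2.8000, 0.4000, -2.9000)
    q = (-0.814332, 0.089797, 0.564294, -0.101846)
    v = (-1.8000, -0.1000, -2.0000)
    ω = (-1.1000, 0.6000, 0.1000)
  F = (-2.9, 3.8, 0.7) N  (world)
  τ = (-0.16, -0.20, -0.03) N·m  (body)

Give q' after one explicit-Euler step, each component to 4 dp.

Hamilton product q⊗(0,ω) = (-0.2296151, 1.0133022, -0.3855483, 0.5931684)
updated quaternion q' = (-0.8225, 0.1302, 0.5482, -0.0780)

q' = (-0.8225, 0.1302, 0.5482, -0.0780)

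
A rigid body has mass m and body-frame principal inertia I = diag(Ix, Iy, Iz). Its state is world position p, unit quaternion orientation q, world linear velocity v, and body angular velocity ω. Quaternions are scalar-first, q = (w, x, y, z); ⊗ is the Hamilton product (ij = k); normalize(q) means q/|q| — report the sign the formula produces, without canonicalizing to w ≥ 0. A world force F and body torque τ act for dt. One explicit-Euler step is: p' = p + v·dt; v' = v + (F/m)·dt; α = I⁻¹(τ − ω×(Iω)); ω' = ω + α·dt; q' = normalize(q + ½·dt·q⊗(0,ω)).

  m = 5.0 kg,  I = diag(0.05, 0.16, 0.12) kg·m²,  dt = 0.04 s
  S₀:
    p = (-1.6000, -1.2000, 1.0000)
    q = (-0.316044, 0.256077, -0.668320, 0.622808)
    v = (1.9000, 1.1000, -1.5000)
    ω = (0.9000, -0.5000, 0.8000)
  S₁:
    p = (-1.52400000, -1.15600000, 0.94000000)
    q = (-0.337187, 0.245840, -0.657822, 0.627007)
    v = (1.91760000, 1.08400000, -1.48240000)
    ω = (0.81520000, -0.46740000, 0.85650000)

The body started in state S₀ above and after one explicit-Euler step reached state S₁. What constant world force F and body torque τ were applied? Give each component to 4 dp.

F = (2.2000, -2.0000, 2.2000)
τ = (-0.0900, 0.0800, 0.1200)

ω₁ − ω₀ = (-0.08480000, 0.03260000, 0.05650000)
τ = I·(Δω/dt) + ω₀×(Iω₀) = (-0.0900, 0.0800, 0.1200)
Δv = v₁−v₀ = (0.01760000, -0.01600000, 0.01760000)
applied force F = (2.2000, -2.0000, 2.2000)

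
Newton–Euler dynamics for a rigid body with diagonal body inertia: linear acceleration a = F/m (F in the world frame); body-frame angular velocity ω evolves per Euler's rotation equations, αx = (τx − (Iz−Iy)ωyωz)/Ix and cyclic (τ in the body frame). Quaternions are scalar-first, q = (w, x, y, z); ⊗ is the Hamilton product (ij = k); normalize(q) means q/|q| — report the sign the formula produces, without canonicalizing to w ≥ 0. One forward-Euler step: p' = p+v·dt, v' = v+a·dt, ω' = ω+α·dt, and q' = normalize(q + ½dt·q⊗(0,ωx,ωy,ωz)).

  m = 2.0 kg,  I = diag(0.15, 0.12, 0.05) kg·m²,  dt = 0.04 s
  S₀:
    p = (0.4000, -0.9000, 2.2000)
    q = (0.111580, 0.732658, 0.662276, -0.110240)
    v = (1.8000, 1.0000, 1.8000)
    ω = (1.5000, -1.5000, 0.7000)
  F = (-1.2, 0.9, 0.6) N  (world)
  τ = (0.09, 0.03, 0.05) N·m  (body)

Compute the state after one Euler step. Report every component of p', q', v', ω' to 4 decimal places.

p' = (0.4720, -0.8600, 2.2720)
q' = (0.1109, 0.7412, 0.6447, -0.1504)
v' = (1.7760, 1.0180, 1.8120)
ω' = (1.5044, -1.5250, 0.6860)

a = F/m = (-0.6000, 0.4500, 0.3000)
p' = p + v·dt = (0.4720, -0.8600, 2.2720)
v' = v + a·dt = (1.7760, 1.0180, 1.8120)
(τ − ω×Iω)/I = (0.1100, -0.6250, -0.3500)
ω + α·dt = (1.5044, -1.5250, 0.6860)
Hamilton product q⊗(0,ω) = (-0.0284050, 0.4656032, -0.8455906, -2.0142950)
q + ½dt·q⊗(0,ω), renormalized = (0.1109, 0.7412, 0.6447, -0.1504)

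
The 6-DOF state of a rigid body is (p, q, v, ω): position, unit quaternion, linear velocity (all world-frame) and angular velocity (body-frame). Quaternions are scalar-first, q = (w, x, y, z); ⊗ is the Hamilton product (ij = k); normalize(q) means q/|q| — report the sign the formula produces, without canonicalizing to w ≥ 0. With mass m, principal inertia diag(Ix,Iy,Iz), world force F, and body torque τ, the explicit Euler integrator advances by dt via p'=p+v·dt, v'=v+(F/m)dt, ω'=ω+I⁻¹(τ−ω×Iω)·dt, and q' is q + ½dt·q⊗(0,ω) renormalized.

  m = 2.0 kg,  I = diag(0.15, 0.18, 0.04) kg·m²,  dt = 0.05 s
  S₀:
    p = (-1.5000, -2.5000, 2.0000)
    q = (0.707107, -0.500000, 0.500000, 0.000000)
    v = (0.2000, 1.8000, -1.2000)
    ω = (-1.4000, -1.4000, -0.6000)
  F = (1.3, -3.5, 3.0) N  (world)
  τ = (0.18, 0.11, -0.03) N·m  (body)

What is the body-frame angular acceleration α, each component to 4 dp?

precession coupling ω×(Iω) = (-0.1176, 0.0924, 0.0588)
(τ − ω×Iω)/I = (1.9840, 0.0978, -2.2200)

α = (1.9840, 0.0978, -2.2200)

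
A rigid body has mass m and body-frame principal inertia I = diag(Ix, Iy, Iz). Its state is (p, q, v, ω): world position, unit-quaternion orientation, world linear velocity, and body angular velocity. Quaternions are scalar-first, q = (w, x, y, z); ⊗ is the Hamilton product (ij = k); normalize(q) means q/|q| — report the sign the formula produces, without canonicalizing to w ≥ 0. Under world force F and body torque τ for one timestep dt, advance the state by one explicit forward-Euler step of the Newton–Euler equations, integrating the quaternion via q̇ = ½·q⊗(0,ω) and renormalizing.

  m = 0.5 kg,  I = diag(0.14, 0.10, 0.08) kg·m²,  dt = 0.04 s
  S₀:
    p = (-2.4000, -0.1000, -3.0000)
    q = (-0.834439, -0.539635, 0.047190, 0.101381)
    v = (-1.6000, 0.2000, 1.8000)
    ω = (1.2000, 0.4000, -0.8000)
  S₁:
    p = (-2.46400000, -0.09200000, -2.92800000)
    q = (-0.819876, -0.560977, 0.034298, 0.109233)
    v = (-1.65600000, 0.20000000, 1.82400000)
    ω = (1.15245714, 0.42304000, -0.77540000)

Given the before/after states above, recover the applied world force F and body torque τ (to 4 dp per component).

v₁ − v₀ = (-0.05600000, 0.00000000, 0.02400000)
F = m·Δv/dt = (-0.7000, 0.0000, 0.3000)
ω₁ − ω₀ = (-0.04754286, 0.02304000, 0.02460000)
ω₀×(Iω₀) = (0.0064, -0.0576, -0.0192)
τ = I·(Δω/dt) + ω₀×(Iω₀) = (-0.1600, 0.0000, 0.0300)

F = (-0.7000, 0.0000, 0.3000)
τ = (-0.1600, 0.0000, 0.0300)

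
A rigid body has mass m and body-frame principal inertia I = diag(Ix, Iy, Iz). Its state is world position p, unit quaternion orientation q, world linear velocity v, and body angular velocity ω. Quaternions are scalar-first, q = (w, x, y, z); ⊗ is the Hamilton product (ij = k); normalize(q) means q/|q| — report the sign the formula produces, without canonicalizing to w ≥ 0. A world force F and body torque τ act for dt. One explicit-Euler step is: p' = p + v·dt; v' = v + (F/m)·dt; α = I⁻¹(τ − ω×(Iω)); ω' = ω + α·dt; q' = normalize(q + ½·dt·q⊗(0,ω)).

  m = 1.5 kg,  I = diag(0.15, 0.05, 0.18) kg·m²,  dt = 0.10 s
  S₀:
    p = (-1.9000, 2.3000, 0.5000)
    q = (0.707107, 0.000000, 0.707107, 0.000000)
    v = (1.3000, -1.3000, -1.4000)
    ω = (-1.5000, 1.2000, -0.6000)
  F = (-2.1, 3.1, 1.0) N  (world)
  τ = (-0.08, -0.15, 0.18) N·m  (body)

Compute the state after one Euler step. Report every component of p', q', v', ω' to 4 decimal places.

p' = (-1.7700, 2.1700, 0.3600)
q' = (0.6613, -0.0739, 0.7458, 0.0317)
v' = (1.1600, -1.0933, -1.3333)
ω' = (-1.4909, 0.9540, -0.6000)

precession coupling ω×(Iω) = (-0.0936, -0.0270, 0.1800)
α = I⁻¹(τ − ω×Iω) = (0.0907, -2.4600, 0.0000)
ω' = ω + α·dt = (-1.4909, 0.9540, -0.6000)
q⊗(0,ω) = (-0.8485284, -1.4849247, 0.8485284, 0.6363963)
q + ½dt·q⊗(0,ω), renormalized = (0.6613, -0.0739, 0.7458, 0.0317)
p' = p + v·dt = (-1.7700, 2.1700, 0.3600)
new velocity v' = (1.1600, -1.0933, -1.3333)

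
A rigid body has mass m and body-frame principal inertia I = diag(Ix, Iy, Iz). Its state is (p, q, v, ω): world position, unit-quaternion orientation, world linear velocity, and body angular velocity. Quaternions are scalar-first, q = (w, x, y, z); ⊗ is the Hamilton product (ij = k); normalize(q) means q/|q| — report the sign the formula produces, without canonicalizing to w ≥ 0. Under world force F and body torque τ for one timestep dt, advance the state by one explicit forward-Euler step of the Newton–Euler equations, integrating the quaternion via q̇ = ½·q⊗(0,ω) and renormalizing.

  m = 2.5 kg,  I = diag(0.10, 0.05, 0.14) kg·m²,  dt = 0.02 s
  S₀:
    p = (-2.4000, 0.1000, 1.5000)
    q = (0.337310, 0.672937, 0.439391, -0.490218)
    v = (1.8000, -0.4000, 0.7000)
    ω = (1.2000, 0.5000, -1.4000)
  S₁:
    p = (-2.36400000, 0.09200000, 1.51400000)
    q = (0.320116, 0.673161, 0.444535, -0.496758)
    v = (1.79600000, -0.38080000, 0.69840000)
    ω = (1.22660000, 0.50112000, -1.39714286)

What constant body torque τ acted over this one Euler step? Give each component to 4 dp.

rate change Δω = (0.02660000, 0.00112000, 0.00285714)
τ = I·(Δω/dt) + ω₀×(Iω₀) = (0.0700, 0.0700, -0.0100)

τ = (0.0700, 0.0700, -0.0100)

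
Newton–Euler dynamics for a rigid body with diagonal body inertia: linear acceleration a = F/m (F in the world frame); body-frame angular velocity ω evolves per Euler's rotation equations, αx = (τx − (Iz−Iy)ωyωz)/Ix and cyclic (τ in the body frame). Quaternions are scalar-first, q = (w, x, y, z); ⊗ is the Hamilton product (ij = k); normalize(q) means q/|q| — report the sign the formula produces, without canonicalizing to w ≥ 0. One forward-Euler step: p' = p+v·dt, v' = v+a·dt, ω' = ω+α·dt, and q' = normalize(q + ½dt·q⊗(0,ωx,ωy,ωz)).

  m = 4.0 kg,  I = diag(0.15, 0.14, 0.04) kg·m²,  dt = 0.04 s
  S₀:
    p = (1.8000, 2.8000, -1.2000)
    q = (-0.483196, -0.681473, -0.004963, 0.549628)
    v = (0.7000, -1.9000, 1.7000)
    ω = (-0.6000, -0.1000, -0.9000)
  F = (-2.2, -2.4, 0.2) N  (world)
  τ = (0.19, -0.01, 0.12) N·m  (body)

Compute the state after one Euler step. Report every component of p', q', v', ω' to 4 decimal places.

angular accel α = (1.3267, -0.4957, 3.0150)
ω + α·dt = (-0.5469, -0.1198, -0.7794)
Hamilton product q⊗(0,ω) = (0.0852851, 0.3493471, -0.8947829, 0.5000459)
q' = normalize(q + ½dt·q⊗(0,ω)) = (-0.4814, -0.6743, -0.0229, 0.5595)
linear accel F/m = (-0.5500, -0.6000, 0.0500)
p + v·dt = (1.8280, 2.7240, -1.1320)
v' = v + a·dt = (0.6780, -1.9240, 1.7020)

p' = (1.8280, 2.7240, -1.1320)
q' = (-0.4814, -0.6743, -0.0229, 0.5595)
v' = (0.6780, -1.9240, 1.7020)
ω' = (-0.5469, -0.1198, -0.7794)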